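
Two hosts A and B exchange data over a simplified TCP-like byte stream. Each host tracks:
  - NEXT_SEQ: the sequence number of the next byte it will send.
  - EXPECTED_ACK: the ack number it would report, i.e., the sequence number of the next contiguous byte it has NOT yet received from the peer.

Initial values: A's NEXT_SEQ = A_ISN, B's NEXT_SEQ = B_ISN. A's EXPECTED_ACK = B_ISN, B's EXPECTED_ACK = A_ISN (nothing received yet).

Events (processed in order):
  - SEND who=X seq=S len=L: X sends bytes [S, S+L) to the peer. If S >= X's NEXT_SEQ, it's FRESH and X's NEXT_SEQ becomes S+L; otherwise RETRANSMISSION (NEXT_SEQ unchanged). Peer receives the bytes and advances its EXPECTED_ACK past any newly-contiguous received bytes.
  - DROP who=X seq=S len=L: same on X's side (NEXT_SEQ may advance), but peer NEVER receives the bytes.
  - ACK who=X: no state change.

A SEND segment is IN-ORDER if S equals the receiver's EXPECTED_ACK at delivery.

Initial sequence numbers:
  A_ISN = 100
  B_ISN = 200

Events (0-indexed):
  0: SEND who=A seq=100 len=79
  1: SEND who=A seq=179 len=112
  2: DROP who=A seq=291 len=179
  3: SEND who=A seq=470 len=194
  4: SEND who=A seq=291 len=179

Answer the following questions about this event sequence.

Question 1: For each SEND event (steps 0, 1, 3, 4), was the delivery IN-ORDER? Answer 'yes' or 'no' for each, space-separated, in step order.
Answer: yes yes no yes

Derivation:
Step 0: SEND seq=100 -> in-order
Step 1: SEND seq=179 -> in-order
Step 3: SEND seq=470 -> out-of-order
Step 4: SEND seq=291 -> in-order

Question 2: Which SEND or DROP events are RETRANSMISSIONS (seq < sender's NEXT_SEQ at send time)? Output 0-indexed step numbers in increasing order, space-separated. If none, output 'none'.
Step 0: SEND seq=100 -> fresh
Step 1: SEND seq=179 -> fresh
Step 2: DROP seq=291 -> fresh
Step 3: SEND seq=470 -> fresh
Step 4: SEND seq=291 -> retransmit

Answer: 4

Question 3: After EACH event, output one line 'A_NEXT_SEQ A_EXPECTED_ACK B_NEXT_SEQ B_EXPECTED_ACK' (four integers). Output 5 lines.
179 200 200 179
291 200 200 291
470 200 200 291
664 200 200 291
664 200 200 664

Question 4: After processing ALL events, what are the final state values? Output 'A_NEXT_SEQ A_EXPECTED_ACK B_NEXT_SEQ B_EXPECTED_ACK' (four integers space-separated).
Answer: 664 200 200 664

Derivation:
After event 0: A_seq=179 A_ack=200 B_seq=200 B_ack=179
After event 1: A_seq=291 A_ack=200 B_seq=200 B_ack=291
After event 2: A_seq=470 A_ack=200 B_seq=200 B_ack=291
After event 3: A_seq=664 A_ack=200 B_seq=200 B_ack=291
After event 4: A_seq=664 A_ack=200 B_seq=200 B_ack=664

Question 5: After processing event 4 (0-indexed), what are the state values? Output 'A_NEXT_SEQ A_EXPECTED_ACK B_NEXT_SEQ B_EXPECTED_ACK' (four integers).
After event 0: A_seq=179 A_ack=200 B_seq=200 B_ack=179
After event 1: A_seq=291 A_ack=200 B_seq=200 B_ack=291
After event 2: A_seq=470 A_ack=200 B_seq=200 B_ack=291
After event 3: A_seq=664 A_ack=200 B_seq=200 B_ack=291
After event 4: A_seq=664 A_ack=200 B_seq=200 B_ack=664

664 200 200 664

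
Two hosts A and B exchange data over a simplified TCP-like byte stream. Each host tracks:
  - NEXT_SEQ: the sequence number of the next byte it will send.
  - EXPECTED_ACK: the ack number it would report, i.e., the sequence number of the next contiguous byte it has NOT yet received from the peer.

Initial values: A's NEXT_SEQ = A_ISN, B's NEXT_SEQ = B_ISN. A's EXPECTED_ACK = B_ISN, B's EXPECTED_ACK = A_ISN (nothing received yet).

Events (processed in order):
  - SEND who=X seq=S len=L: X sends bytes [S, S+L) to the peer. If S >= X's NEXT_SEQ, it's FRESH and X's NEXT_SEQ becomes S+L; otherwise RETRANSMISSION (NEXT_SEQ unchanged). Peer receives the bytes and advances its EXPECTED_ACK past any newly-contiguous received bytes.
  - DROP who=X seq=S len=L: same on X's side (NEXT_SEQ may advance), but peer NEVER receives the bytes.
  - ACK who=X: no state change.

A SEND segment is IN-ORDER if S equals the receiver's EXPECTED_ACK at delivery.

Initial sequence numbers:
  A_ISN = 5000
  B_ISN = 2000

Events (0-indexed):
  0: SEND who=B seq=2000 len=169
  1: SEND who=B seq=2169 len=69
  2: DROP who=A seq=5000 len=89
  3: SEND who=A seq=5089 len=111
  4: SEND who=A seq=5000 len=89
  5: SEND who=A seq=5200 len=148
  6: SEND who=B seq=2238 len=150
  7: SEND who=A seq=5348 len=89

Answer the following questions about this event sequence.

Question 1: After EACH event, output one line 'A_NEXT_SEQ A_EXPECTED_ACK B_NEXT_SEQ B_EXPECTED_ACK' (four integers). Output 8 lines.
5000 2169 2169 5000
5000 2238 2238 5000
5089 2238 2238 5000
5200 2238 2238 5000
5200 2238 2238 5200
5348 2238 2238 5348
5348 2388 2388 5348
5437 2388 2388 5437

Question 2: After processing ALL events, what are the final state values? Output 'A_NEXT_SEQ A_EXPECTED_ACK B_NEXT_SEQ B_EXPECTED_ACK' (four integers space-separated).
Answer: 5437 2388 2388 5437

Derivation:
After event 0: A_seq=5000 A_ack=2169 B_seq=2169 B_ack=5000
After event 1: A_seq=5000 A_ack=2238 B_seq=2238 B_ack=5000
After event 2: A_seq=5089 A_ack=2238 B_seq=2238 B_ack=5000
After event 3: A_seq=5200 A_ack=2238 B_seq=2238 B_ack=5000
After event 4: A_seq=5200 A_ack=2238 B_seq=2238 B_ack=5200
After event 5: A_seq=5348 A_ack=2238 B_seq=2238 B_ack=5348
After event 6: A_seq=5348 A_ack=2388 B_seq=2388 B_ack=5348
After event 7: A_seq=5437 A_ack=2388 B_seq=2388 B_ack=5437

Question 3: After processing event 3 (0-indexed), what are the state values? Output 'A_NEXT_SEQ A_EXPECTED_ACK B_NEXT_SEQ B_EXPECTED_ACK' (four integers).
After event 0: A_seq=5000 A_ack=2169 B_seq=2169 B_ack=5000
After event 1: A_seq=5000 A_ack=2238 B_seq=2238 B_ack=5000
After event 2: A_seq=5089 A_ack=2238 B_seq=2238 B_ack=5000
After event 3: A_seq=5200 A_ack=2238 B_seq=2238 B_ack=5000

5200 2238 2238 5000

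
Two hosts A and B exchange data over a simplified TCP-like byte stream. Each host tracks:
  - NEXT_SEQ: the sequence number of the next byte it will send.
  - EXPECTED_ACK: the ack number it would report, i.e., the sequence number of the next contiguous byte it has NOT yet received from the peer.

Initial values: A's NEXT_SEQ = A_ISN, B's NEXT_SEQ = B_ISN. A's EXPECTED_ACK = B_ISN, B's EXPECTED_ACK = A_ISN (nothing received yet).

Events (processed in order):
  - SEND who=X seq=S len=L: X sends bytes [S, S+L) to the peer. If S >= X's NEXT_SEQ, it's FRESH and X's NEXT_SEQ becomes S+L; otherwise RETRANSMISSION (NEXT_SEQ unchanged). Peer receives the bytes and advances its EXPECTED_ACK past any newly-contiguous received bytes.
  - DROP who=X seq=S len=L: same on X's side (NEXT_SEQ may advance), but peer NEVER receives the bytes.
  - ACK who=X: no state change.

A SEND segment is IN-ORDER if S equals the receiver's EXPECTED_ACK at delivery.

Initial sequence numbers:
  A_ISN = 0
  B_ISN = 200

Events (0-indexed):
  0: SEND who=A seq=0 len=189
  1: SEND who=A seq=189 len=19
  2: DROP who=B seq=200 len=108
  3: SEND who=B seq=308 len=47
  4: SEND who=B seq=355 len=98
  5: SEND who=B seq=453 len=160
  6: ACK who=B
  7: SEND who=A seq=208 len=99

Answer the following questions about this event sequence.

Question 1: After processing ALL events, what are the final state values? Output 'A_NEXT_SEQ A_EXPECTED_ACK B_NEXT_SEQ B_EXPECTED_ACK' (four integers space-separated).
Answer: 307 200 613 307

Derivation:
After event 0: A_seq=189 A_ack=200 B_seq=200 B_ack=189
After event 1: A_seq=208 A_ack=200 B_seq=200 B_ack=208
After event 2: A_seq=208 A_ack=200 B_seq=308 B_ack=208
After event 3: A_seq=208 A_ack=200 B_seq=355 B_ack=208
After event 4: A_seq=208 A_ack=200 B_seq=453 B_ack=208
After event 5: A_seq=208 A_ack=200 B_seq=613 B_ack=208
After event 6: A_seq=208 A_ack=200 B_seq=613 B_ack=208
After event 7: A_seq=307 A_ack=200 B_seq=613 B_ack=307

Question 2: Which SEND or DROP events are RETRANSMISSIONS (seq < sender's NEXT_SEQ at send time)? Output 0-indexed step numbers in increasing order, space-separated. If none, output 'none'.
Step 0: SEND seq=0 -> fresh
Step 1: SEND seq=189 -> fresh
Step 2: DROP seq=200 -> fresh
Step 3: SEND seq=308 -> fresh
Step 4: SEND seq=355 -> fresh
Step 5: SEND seq=453 -> fresh
Step 7: SEND seq=208 -> fresh

Answer: none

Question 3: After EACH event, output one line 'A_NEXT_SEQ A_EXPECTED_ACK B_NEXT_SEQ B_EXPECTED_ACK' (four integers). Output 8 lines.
189 200 200 189
208 200 200 208
208 200 308 208
208 200 355 208
208 200 453 208
208 200 613 208
208 200 613 208
307 200 613 307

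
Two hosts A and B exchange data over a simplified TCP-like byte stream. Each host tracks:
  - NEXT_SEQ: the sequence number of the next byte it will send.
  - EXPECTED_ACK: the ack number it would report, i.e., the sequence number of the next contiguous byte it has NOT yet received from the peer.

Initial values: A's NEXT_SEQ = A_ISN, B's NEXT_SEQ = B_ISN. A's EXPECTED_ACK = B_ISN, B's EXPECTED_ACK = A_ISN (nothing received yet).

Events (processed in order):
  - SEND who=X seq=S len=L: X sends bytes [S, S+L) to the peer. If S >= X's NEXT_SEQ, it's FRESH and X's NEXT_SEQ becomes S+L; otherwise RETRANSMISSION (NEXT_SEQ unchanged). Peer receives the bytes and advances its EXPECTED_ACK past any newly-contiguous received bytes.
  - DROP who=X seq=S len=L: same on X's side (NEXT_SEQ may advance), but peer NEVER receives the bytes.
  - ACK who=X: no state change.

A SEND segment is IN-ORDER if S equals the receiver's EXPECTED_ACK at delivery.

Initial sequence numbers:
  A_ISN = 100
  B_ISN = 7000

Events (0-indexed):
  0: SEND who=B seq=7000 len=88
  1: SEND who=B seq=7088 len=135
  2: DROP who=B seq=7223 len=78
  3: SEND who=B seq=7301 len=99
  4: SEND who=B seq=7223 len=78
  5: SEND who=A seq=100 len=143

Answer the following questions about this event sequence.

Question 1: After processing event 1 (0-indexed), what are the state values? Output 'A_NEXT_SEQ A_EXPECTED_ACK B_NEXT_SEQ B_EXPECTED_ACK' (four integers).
After event 0: A_seq=100 A_ack=7088 B_seq=7088 B_ack=100
After event 1: A_seq=100 A_ack=7223 B_seq=7223 B_ack=100

100 7223 7223 100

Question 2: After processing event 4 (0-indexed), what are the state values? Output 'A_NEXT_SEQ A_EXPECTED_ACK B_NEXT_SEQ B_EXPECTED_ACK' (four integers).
After event 0: A_seq=100 A_ack=7088 B_seq=7088 B_ack=100
After event 1: A_seq=100 A_ack=7223 B_seq=7223 B_ack=100
After event 2: A_seq=100 A_ack=7223 B_seq=7301 B_ack=100
After event 3: A_seq=100 A_ack=7223 B_seq=7400 B_ack=100
After event 4: A_seq=100 A_ack=7400 B_seq=7400 B_ack=100

100 7400 7400 100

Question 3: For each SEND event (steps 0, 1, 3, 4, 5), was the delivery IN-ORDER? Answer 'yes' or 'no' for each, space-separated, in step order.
Step 0: SEND seq=7000 -> in-order
Step 1: SEND seq=7088 -> in-order
Step 3: SEND seq=7301 -> out-of-order
Step 4: SEND seq=7223 -> in-order
Step 5: SEND seq=100 -> in-order

Answer: yes yes no yes yes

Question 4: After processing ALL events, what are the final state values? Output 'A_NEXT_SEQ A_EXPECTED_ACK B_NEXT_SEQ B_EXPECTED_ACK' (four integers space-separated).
Answer: 243 7400 7400 243

Derivation:
After event 0: A_seq=100 A_ack=7088 B_seq=7088 B_ack=100
After event 1: A_seq=100 A_ack=7223 B_seq=7223 B_ack=100
After event 2: A_seq=100 A_ack=7223 B_seq=7301 B_ack=100
After event 3: A_seq=100 A_ack=7223 B_seq=7400 B_ack=100
After event 4: A_seq=100 A_ack=7400 B_seq=7400 B_ack=100
After event 5: A_seq=243 A_ack=7400 B_seq=7400 B_ack=243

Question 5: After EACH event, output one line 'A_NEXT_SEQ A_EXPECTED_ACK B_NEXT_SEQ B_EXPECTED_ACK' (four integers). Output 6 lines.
100 7088 7088 100
100 7223 7223 100
100 7223 7301 100
100 7223 7400 100
100 7400 7400 100
243 7400 7400 243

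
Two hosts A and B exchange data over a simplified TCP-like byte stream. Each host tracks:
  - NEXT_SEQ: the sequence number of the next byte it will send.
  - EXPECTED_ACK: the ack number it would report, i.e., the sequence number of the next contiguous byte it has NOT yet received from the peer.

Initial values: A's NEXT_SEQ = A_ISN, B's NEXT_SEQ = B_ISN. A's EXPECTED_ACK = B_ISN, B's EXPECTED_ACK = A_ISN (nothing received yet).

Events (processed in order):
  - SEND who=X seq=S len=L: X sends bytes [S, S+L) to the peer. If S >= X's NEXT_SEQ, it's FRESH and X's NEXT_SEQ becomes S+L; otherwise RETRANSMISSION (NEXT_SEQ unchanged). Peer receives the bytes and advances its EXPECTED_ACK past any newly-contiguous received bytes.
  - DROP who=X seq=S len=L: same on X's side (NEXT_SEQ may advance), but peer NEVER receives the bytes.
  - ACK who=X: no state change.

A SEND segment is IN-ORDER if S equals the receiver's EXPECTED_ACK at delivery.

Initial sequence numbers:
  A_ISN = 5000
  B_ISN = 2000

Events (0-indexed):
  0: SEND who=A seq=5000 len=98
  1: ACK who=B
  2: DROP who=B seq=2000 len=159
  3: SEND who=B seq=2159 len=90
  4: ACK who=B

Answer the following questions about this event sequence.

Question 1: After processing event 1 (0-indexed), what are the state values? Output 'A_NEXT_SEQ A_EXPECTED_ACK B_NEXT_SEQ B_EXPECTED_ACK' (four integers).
After event 0: A_seq=5098 A_ack=2000 B_seq=2000 B_ack=5098
After event 1: A_seq=5098 A_ack=2000 B_seq=2000 B_ack=5098

5098 2000 2000 5098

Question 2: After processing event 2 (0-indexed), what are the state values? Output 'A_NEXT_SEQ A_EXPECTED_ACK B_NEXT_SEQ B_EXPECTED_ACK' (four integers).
After event 0: A_seq=5098 A_ack=2000 B_seq=2000 B_ack=5098
After event 1: A_seq=5098 A_ack=2000 B_seq=2000 B_ack=5098
After event 2: A_seq=5098 A_ack=2000 B_seq=2159 B_ack=5098

5098 2000 2159 5098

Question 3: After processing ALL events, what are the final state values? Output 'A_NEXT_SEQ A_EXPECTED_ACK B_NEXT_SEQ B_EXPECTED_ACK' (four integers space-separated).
Answer: 5098 2000 2249 5098

Derivation:
After event 0: A_seq=5098 A_ack=2000 B_seq=2000 B_ack=5098
After event 1: A_seq=5098 A_ack=2000 B_seq=2000 B_ack=5098
After event 2: A_seq=5098 A_ack=2000 B_seq=2159 B_ack=5098
After event 3: A_seq=5098 A_ack=2000 B_seq=2249 B_ack=5098
After event 4: A_seq=5098 A_ack=2000 B_seq=2249 B_ack=5098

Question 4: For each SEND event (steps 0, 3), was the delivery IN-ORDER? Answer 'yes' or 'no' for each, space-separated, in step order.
Step 0: SEND seq=5000 -> in-order
Step 3: SEND seq=2159 -> out-of-order

Answer: yes no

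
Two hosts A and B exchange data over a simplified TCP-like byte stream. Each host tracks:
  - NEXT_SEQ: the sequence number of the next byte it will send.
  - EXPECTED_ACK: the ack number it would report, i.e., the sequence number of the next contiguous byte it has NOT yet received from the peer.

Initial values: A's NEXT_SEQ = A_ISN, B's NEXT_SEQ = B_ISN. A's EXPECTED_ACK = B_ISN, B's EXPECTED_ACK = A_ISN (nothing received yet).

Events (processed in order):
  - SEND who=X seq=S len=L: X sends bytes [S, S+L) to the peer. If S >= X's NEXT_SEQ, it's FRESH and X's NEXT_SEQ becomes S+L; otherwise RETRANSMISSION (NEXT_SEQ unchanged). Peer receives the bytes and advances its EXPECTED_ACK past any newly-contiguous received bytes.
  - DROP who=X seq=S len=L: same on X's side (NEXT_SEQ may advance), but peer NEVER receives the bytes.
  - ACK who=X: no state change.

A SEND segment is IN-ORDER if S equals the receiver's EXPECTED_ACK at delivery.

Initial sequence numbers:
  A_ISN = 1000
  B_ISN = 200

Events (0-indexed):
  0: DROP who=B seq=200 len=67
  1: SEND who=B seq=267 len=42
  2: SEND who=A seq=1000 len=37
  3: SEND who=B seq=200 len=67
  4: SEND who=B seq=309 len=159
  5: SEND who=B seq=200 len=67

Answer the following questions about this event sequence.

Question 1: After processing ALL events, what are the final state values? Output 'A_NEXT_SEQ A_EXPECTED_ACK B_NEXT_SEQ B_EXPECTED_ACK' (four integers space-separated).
After event 0: A_seq=1000 A_ack=200 B_seq=267 B_ack=1000
After event 1: A_seq=1000 A_ack=200 B_seq=309 B_ack=1000
After event 2: A_seq=1037 A_ack=200 B_seq=309 B_ack=1037
After event 3: A_seq=1037 A_ack=309 B_seq=309 B_ack=1037
After event 4: A_seq=1037 A_ack=468 B_seq=468 B_ack=1037
After event 5: A_seq=1037 A_ack=468 B_seq=468 B_ack=1037

Answer: 1037 468 468 1037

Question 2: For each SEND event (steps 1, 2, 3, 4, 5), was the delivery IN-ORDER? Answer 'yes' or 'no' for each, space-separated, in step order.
Step 1: SEND seq=267 -> out-of-order
Step 2: SEND seq=1000 -> in-order
Step 3: SEND seq=200 -> in-order
Step 4: SEND seq=309 -> in-order
Step 5: SEND seq=200 -> out-of-order

Answer: no yes yes yes no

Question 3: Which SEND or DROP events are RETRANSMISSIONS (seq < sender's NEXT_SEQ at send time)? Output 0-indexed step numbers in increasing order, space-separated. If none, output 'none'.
Answer: 3 5

Derivation:
Step 0: DROP seq=200 -> fresh
Step 1: SEND seq=267 -> fresh
Step 2: SEND seq=1000 -> fresh
Step 3: SEND seq=200 -> retransmit
Step 4: SEND seq=309 -> fresh
Step 5: SEND seq=200 -> retransmit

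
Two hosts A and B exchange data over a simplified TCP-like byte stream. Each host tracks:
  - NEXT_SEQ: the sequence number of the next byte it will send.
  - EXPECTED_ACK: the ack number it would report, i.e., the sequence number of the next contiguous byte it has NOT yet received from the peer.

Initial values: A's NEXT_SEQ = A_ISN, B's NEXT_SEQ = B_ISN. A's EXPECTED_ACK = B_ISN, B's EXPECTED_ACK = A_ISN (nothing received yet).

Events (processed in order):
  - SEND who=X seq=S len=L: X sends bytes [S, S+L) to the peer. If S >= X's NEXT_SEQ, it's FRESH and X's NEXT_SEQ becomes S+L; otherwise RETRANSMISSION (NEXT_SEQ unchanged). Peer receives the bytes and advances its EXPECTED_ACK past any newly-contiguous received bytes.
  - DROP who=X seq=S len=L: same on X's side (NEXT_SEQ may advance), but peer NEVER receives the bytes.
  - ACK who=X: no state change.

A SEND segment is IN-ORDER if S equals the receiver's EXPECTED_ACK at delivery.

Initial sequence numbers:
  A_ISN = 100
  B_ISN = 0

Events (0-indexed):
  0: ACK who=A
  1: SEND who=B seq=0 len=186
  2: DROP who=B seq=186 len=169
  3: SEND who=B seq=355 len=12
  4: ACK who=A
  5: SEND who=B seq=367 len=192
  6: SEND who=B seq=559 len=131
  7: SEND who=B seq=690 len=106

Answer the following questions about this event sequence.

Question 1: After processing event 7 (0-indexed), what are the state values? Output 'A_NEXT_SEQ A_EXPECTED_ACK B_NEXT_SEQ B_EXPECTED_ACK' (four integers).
After event 0: A_seq=100 A_ack=0 B_seq=0 B_ack=100
After event 1: A_seq=100 A_ack=186 B_seq=186 B_ack=100
After event 2: A_seq=100 A_ack=186 B_seq=355 B_ack=100
After event 3: A_seq=100 A_ack=186 B_seq=367 B_ack=100
After event 4: A_seq=100 A_ack=186 B_seq=367 B_ack=100
After event 5: A_seq=100 A_ack=186 B_seq=559 B_ack=100
After event 6: A_seq=100 A_ack=186 B_seq=690 B_ack=100
After event 7: A_seq=100 A_ack=186 B_seq=796 B_ack=100

100 186 796 100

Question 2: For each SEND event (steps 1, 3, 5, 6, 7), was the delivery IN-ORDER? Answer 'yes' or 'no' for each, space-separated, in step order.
Answer: yes no no no no

Derivation:
Step 1: SEND seq=0 -> in-order
Step 3: SEND seq=355 -> out-of-order
Step 5: SEND seq=367 -> out-of-order
Step 6: SEND seq=559 -> out-of-order
Step 7: SEND seq=690 -> out-of-order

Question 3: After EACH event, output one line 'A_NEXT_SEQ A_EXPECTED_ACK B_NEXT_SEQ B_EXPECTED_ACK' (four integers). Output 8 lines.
100 0 0 100
100 186 186 100
100 186 355 100
100 186 367 100
100 186 367 100
100 186 559 100
100 186 690 100
100 186 796 100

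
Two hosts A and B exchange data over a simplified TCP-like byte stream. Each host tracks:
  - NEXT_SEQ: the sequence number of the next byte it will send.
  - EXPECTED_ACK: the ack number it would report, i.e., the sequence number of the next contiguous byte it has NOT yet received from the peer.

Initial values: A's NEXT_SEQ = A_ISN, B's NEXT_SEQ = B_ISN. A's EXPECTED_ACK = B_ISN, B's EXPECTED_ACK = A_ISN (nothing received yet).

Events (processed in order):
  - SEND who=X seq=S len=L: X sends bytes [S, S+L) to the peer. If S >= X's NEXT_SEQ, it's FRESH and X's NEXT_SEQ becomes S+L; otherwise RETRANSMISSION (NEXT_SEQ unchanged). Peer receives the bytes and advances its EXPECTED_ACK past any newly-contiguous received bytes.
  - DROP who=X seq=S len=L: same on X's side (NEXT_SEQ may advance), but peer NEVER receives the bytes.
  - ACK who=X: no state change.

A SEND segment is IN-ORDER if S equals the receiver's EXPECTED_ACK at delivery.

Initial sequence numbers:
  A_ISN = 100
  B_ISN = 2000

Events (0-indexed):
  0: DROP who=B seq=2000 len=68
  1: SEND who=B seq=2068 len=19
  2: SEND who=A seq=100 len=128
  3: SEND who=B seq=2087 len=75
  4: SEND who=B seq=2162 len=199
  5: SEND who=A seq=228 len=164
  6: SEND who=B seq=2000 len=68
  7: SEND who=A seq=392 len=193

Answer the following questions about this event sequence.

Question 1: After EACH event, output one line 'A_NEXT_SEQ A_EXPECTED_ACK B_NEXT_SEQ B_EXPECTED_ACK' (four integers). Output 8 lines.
100 2000 2068 100
100 2000 2087 100
228 2000 2087 228
228 2000 2162 228
228 2000 2361 228
392 2000 2361 392
392 2361 2361 392
585 2361 2361 585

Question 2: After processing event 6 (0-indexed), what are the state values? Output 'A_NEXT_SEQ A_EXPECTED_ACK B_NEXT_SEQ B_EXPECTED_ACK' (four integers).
After event 0: A_seq=100 A_ack=2000 B_seq=2068 B_ack=100
After event 1: A_seq=100 A_ack=2000 B_seq=2087 B_ack=100
After event 2: A_seq=228 A_ack=2000 B_seq=2087 B_ack=228
After event 3: A_seq=228 A_ack=2000 B_seq=2162 B_ack=228
After event 4: A_seq=228 A_ack=2000 B_seq=2361 B_ack=228
After event 5: A_seq=392 A_ack=2000 B_seq=2361 B_ack=392
After event 6: A_seq=392 A_ack=2361 B_seq=2361 B_ack=392

392 2361 2361 392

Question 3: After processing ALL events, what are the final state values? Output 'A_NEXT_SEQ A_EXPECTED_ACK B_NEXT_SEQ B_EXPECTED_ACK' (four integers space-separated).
Answer: 585 2361 2361 585

Derivation:
After event 0: A_seq=100 A_ack=2000 B_seq=2068 B_ack=100
After event 1: A_seq=100 A_ack=2000 B_seq=2087 B_ack=100
After event 2: A_seq=228 A_ack=2000 B_seq=2087 B_ack=228
After event 3: A_seq=228 A_ack=2000 B_seq=2162 B_ack=228
After event 4: A_seq=228 A_ack=2000 B_seq=2361 B_ack=228
After event 5: A_seq=392 A_ack=2000 B_seq=2361 B_ack=392
After event 6: A_seq=392 A_ack=2361 B_seq=2361 B_ack=392
After event 7: A_seq=585 A_ack=2361 B_seq=2361 B_ack=585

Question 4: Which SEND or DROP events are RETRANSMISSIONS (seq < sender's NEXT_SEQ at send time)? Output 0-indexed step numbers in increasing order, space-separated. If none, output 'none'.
Answer: 6

Derivation:
Step 0: DROP seq=2000 -> fresh
Step 1: SEND seq=2068 -> fresh
Step 2: SEND seq=100 -> fresh
Step 3: SEND seq=2087 -> fresh
Step 4: SEND seq=2162 -> fresh
Step 5: SEND seq=228 -> fresh
Step 6: SEND seq=2000 -> retransmit
Step 7: SEND seq=392 -> fresh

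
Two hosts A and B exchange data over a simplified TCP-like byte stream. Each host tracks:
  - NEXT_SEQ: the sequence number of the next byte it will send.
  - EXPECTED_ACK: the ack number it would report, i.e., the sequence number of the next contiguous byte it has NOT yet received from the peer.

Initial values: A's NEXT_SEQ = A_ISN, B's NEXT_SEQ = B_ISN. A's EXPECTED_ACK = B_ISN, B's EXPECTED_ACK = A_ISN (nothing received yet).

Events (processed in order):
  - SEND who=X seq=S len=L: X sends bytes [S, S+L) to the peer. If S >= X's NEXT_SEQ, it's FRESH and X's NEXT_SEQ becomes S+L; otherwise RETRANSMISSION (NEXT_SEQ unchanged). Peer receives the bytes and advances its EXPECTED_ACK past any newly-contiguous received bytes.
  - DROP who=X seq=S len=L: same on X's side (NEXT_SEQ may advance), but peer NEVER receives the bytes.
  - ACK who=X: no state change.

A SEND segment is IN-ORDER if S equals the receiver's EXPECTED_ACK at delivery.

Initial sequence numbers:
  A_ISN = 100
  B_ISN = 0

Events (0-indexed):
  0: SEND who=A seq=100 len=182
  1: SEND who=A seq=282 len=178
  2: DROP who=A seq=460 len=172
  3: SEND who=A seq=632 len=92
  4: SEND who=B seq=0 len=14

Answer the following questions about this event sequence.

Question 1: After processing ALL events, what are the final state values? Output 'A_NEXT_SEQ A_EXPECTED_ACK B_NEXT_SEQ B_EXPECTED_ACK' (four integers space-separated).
Answer: 724 14 14 460

Derivation:
After event 0: A_seq=282 A_ack=0 B_seq=0 B_ack=282
After event 1: A_seq=460 A_ack=0 B_seq=0 B_ack=460
After event 2: A_seq=632 A_ack=0 B_seq=0 B_ack=460
After event 3: A_seq=724 A_ack=0 B_seq=0 B_ack=460
After event 4: A_seq=724 A_ack=14 B_seq=14 B_ack=460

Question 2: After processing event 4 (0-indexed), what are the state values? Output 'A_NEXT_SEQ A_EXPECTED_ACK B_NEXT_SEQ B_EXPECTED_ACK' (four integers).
After event 0: A_seq=282 A_ack=0 B_seq=0 B_ack=282
After event 1: A_seq=460 A_ack=0 B_seq=0 B_ack=460
After event 2: A_seq=632 A_ack=0 B_seq=0 B_ack=460
After event 3: A_seq=724 A_ack=0 B_seq=0 B_ack=460
After event 4: A_seq=724 A_ack=14 B_seq=14 B_ack=460

724 14 14 460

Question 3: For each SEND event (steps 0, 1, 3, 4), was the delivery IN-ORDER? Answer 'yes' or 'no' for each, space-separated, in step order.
Answer: yes yes no yes

Derivation:
Step 0: SEND seq=100 -> in-order
Step 1: SEND seq=282 -> in-order
Step 3: SEND seq=632 -> out-of-order
Step 4: SEND seq=0 -> in-order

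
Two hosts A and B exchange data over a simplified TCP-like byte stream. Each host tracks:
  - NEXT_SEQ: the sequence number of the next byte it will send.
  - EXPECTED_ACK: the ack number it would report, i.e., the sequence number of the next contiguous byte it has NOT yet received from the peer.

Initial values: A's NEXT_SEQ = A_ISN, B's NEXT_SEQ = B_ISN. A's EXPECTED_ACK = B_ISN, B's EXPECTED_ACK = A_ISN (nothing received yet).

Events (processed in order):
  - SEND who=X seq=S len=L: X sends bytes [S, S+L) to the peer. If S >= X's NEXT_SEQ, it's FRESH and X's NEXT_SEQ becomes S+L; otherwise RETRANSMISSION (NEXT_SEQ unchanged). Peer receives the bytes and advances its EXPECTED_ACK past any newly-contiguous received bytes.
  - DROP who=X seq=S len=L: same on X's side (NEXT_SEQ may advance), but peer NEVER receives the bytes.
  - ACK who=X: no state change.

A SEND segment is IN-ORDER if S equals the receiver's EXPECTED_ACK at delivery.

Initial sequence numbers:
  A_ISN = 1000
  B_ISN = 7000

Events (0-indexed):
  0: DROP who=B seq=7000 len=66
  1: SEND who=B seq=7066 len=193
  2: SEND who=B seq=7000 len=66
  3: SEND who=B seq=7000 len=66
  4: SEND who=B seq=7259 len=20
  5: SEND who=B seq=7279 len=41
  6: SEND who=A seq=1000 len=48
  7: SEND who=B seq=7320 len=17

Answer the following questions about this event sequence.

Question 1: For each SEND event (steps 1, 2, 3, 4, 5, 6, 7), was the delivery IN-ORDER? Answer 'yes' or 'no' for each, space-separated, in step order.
Step 1: SEND seq=7066 -> out-of-order
Step 2: SEND seq=7000 -> in-order
Step 3: SEND seq=7000 -> out-of-order
Step 4: SEND seq=7259 -> in-order
Step 5: SEND seq=7279 -> in-order
Step 6: SEND seq=1000 -> in-order
Step 7: SEND seq=7320 -> in-order

Answer: no yes no yes yes yes yes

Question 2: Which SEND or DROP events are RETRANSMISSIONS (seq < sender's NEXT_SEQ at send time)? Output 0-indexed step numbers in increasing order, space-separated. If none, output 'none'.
Answer: 2 3

Derivation:
Step 0: DROP seq=7000 -> fresh
Step 1: SEND seq=7066 -> fresh
Step 2: SEND seq=7000 -> retransmit
Step 3: SEND seq=7000 -> retransmit
Step 4: SEND seq=7259 -> fresh
Step 5: SEND seq=7279 -> fresh
Step 6: SEND seq=1000 -> fresh
Step 7: SEND seq=7320 -> fresh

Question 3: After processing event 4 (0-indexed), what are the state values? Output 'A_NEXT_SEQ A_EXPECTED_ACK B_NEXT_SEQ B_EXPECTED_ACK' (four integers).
After event 0: A_seq=1000 A_ack=7000 B_seq=7066 B_ack=1000
After event 1: A_seq=1000 A_ack=7000 B_seq=7259 B_ack=1000
After event 2: A_seq=1000 A_ack=7259 B_seq=7259 B_ack=1000
After event 3: A_seq=1000 A_ack=7259 B_seq=7259 B_ack=1000
After event 4: A_seq=1000 A_ack=7279 B_seq=7279 B_ack=1000

1000 7279 7279 1000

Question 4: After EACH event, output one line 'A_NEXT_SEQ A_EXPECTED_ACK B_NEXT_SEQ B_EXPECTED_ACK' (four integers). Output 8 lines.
1000 7000 7066 1000
1000 7000 7259 1000
1000 7259 7259 1000
1000 7259 7259 1000
1000 7279 7279 1000
1000 7320 7320 1000
1048 7320 7320 1048
1048 7337 7337 1048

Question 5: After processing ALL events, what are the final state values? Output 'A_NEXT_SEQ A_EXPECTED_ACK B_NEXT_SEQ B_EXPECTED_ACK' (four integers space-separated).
Answer: 1048 7337 7337 1048

Derivation:
After event 0: A_seq=1000 A_ack=7000 B_seq=7066 B_ack=1000
After event 1: A_seq=1000 A_ack=7000 B_seq=7259 B_ack=1000
After event 2: A_seq=1000 A_ack=7259 B_seq=7259 B_ack=1000
After event 3: A_seq=1000 A_ack=7259 B_seq=7259 B_ack=1000
After event 4: A_seq=1000 A_ack=7279 B_seq=7279 B_ack=1000
After event 5: A_seq=1000 A_ack=7320 B_seq=7320 B_ack=1000
After event 6: A_seq=1048 A_ack=7320 B_seq=7320 B_ack=1048
After event 7: A_seq=1048 A_ack=7337 B_seq=7337 B_ack=1048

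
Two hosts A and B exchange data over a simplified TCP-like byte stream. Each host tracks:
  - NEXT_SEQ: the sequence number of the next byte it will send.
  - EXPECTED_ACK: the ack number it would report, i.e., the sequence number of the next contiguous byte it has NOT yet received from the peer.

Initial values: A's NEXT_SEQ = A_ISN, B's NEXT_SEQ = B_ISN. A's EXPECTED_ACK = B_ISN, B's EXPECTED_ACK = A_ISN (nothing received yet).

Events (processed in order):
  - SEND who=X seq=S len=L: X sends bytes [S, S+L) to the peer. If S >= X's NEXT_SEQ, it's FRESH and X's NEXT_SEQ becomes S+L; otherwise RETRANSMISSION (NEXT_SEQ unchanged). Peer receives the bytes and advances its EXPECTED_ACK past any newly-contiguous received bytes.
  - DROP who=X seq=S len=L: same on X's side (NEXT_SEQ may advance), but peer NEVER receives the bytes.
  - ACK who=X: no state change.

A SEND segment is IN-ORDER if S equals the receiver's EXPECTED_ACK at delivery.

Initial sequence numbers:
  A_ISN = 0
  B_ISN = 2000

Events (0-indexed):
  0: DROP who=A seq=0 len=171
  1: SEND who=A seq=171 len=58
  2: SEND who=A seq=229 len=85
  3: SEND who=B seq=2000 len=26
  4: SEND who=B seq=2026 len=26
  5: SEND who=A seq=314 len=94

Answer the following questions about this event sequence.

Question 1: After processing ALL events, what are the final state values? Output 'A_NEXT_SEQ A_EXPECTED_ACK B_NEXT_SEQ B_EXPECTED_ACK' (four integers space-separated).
Answer: 408 2052 2052 0

Derivation:
After event 0: A_seq=171 A_ack=2000 B_seq=2000 B_ack=0
After event 1: A_seq=229 A_ack=2000 B_seq=2000 B_ack=0
After event 2: A_seq=314 A_ack=2000 B_seq=2000 B_ack=0
After event 3: A_seq=314 A_ack=2026 B_seq=2026 B_ack=0
After event 4: A_seq=314 A_ack=2052 B_seq=2052 B_ack=0
After event 5: A_seq=408 A_ack=2052 B_seq=2052 B_ack=0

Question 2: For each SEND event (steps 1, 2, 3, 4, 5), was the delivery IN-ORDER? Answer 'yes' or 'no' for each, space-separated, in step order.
Answer: no no yes yes no

Derivation:
Step 1: SEND seq=171 -> out-of-order
Step 2: SEND seq=229 -> out-of-order
Step 3: SEND seq=2000 -> in-order
Step 4: SEND seq=2026 -> in-order
Step 5: SEND seq=314 -> out-of-order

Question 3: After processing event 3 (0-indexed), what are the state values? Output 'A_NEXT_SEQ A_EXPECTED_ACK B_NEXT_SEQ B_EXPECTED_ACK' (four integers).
After event 0: A_seq=171 A_ack=2000 B_seq=2000 B_ack=0
After event 1: A_seq=229 A_ack=2000 B_seq=2000 B_ack=0
After event 2: A_seq=314 A_ack=2000 B_seq=2000 B_ack=0
After event 3: A_seq=314 A_ack=2026 B_seq=2026 B_ack=0

314 2026 2026 0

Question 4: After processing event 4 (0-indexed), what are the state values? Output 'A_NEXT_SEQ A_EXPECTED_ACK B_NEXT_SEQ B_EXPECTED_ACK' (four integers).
After event 0: A_seq=171 A_ack=2000 B_seq=2000 B_ack=0
After event 1: A_seq=229 A_ack=2000 B_seq=2000 B_ack=0
After event 2: A_seq=314 A_ack=2000 B_seq=2000 B_ack=0
After event 3: A_seq=314 A_ack=2026 B_seq=2026 B_ack=0
After event 4: A_seq=314 A_ack=2052 B_seq=2052 B_ack=0

314 2052 2052 0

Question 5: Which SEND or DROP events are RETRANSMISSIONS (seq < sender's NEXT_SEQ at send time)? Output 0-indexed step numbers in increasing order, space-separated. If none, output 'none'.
Answer: none

Derivation:
Step 0: DROP seq=0 -> fresh
Step 1: SEND seq=171 -> fresh
Step 2: SEND seq=229 -> fresh
Step 3: SEND seq=2000 -> fresh
Step 4: SEND seq=2026 -> fresh
Step 5: SEND seq=314 -> fresh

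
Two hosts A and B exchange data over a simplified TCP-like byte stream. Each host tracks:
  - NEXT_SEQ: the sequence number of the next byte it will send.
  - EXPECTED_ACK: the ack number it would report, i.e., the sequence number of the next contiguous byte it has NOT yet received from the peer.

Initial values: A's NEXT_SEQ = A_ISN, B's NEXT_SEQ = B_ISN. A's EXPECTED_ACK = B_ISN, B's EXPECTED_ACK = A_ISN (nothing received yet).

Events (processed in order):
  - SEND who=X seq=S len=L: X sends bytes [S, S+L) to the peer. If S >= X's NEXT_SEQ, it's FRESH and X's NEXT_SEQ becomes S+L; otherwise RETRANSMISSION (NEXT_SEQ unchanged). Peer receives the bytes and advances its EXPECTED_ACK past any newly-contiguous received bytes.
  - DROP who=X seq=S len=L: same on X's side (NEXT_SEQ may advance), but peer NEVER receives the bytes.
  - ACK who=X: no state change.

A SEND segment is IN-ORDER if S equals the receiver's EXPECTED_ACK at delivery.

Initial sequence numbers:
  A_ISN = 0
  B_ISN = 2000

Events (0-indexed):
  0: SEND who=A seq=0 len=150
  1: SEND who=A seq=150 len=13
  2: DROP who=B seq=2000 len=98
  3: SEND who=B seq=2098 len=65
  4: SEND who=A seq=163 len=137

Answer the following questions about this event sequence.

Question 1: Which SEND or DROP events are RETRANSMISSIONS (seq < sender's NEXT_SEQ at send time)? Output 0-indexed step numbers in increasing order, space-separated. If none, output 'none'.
Step 0: SEND seq=0 -> fresh
Step 1: SEND seq=150 -> fresh
Step 2: DROP seq=2000 -> fresh
Step 3: SEND seq=2098 -> fresh
Step 4: SEND seq=163 -> fresh

Answer: none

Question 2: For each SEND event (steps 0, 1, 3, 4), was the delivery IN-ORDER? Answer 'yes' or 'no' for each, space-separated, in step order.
Answer: yes yes no yes

Derivation:
Step 0: SEND seq=0 -> in-order
Step 1: SEND seq=150 -> in-order
Step 3: SEND seq=2098 -> out-of-order
Step 4: SEND seq=163 -> in-order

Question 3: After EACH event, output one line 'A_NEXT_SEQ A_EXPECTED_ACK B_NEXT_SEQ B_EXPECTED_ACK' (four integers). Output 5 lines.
150 2000 2000 150
163 2000 2000 163
163 2000 2098 163
163 2000 2163 163
300 2000 2163 300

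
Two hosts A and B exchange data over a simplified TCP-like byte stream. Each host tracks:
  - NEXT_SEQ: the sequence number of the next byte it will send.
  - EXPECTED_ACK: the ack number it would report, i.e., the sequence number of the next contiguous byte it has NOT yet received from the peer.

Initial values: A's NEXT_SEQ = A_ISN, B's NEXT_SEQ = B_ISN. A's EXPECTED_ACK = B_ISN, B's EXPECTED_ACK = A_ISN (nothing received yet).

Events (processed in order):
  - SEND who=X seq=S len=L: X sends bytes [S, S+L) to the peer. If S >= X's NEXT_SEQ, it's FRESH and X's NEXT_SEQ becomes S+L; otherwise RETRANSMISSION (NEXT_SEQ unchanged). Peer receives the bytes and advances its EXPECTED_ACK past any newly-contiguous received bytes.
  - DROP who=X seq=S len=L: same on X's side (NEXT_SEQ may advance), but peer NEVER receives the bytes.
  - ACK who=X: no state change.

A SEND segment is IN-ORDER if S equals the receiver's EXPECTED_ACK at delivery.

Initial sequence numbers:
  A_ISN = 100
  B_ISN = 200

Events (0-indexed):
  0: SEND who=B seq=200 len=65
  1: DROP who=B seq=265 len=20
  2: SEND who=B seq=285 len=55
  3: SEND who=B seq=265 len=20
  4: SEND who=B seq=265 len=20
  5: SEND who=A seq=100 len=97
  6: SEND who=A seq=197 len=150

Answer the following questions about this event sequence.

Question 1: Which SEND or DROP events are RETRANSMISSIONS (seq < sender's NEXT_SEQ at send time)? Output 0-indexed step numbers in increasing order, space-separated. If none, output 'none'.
Step 0: SEND seq=200 -> fresh
Step 1: DROP seq=265 -> fresh
Step 2: SEND seq=285 -> fresh
Step 3: SEND seq=265 -> retransmit
Step 4: SEND seq=265 -> retransmit
Step 5: SEND seq=100 -> fresh
Step 6: SEND seq=197 -> fresh

Answer: 3 4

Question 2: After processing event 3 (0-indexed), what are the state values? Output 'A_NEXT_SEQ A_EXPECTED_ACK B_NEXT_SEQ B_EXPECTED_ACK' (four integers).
After event 0: A_seq=100 A_ack=265 B_seq=265 B_ack=100
After event 1: A_seq=100 A_ack=265 B_seq=285 B_ack=100
After event 2: A_seq=100 A_ack=265 B_seq=340 B_ack=100
After event 3: A_seq=100 A_ack=340 B_seq=340 B_ack=100

100 340 340 100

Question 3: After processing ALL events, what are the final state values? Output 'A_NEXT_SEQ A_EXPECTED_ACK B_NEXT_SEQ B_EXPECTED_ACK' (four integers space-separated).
After event 0: A_seq=100 A_ack=265 B_seq=265 B_ack=100
After event 1: A_seq=100 A_ack=265 B_seq=285 B_ack=100
After event 2: A_seq=100 A_ack=265 B_seq=340 B_ack=100
After event 3: A_seq=100 A_ack=340 B_seq=340 B_ack=100
After event 4: A_seq=100 A_ack=340 B_seq=340 B_ack=100
After event 5: A_seq=197 A_ack=340 B_seq=340 B_ack=197
After event 6: A_seq=347 A_ack=340 B_seq=340 B_ack=347

Answer: 347 340 340 347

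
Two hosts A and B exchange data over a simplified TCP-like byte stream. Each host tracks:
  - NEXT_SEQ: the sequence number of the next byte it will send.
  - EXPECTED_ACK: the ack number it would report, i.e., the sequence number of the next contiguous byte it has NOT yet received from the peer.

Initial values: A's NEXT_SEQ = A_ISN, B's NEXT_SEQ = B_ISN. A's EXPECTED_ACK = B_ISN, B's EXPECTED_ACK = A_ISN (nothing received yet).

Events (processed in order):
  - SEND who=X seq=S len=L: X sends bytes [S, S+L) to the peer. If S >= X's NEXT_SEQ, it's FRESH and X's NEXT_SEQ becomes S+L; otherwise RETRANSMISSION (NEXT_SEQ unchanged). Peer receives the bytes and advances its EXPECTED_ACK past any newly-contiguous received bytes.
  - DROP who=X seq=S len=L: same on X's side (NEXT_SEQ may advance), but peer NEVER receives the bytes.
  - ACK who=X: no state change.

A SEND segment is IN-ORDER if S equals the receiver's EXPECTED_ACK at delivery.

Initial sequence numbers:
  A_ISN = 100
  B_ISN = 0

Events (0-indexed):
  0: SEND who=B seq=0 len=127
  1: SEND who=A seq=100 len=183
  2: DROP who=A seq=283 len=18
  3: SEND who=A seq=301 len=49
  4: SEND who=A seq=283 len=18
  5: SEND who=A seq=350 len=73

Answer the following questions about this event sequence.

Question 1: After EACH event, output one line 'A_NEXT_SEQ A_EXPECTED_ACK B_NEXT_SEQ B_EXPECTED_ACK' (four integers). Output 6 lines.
100 127 127 100
283 127 127 283
301 127 127 283
350 127 127 283
350 127 127 350
423 127 127 423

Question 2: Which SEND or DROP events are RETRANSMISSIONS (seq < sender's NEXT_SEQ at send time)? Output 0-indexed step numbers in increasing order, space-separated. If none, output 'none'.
Answer: 4

Derivation:
Step 0: SEND seq=0 -> fresh
Step 1: SEND seq=100 -> fresh
Step 2: DROP seq=283 -> fresh
Step 3: SEND seq=301 -> fresh
Step 4: SEND seq=283 -> retransmit
Step 5: SEND seq=350 -> fresh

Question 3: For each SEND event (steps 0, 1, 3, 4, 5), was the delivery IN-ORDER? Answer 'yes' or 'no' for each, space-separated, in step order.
Answer: yes yes no yes yes

Derivation:
Step 0: SEND seq=0 -> in-order
Step 1: SEND seq=100 -> in-order
Step 3: SEND seq=301 -> out-of-order
Step 4: SEND seq=283 -> in-order
Step 5: SEND seq=350 -> in-order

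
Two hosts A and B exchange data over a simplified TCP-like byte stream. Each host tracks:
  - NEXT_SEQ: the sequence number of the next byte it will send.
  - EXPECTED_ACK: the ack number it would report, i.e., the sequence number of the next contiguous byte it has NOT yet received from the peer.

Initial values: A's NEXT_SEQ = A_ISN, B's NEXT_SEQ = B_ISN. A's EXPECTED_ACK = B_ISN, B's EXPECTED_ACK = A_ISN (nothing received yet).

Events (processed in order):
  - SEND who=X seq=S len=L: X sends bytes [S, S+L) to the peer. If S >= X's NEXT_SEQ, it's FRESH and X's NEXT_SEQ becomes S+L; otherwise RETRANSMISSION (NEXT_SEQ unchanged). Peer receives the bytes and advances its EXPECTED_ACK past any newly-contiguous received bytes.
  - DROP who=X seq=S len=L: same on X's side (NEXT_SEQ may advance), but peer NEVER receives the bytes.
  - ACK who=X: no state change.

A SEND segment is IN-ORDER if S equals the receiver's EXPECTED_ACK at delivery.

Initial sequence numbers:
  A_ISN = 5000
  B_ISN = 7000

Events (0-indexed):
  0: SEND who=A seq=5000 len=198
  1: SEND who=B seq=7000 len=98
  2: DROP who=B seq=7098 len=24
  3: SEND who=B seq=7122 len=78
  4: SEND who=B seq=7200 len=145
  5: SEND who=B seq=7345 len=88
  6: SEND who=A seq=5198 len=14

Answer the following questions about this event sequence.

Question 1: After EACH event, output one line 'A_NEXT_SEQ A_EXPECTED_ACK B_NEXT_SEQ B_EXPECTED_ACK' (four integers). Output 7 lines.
5198 7000 7000 5198
5198 7098 7098 5198
5198 7098 7122 5198
5198 7098 7200 5198
5198 7098 7345 5198
5198 7098 7433 5198
5212 7098 7433 5212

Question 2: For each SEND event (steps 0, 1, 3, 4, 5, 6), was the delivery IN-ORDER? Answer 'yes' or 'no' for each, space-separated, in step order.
Answer: yes yes no no no yes

Derivation:
Step 0: SEND seq=5000 -> in-order
Step 1: SEND seq=7000 -> in-order
Step 3: SEND seq=7122 -> out-of-order
Step 4: SEND seq=7200 -> out-of-order
Step 5: SEND seq=7345 -> out-of-order
Step 6: SEND seq=5198 -> in-order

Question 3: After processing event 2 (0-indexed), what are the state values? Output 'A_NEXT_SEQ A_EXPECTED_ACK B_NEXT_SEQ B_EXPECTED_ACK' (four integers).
After event 0: A_seq=5198 A_ack=7000 B_seq=7000 B_ack=5198
After event 1: A_seq=5198 A_ack=7098 B_seq=7098 B_ack=5198
After event 2: A_seq=5198 A_ack=7098 B_seq=7122 B_ack=5198

5198 7098 7122 5198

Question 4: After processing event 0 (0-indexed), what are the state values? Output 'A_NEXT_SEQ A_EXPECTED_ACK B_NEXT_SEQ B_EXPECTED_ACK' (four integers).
After event 0: A_seq=5198 A_ack=7000 B_seq=7000 B_ack=5198

5198 7000 7000 5198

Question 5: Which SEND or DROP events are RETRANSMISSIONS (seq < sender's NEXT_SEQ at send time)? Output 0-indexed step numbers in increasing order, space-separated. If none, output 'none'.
Answer: none

Derivation:
Step 0: SEND seq=5000 -> fresh
Step 1: SEND seq=7000 -> fresh
Step 2: DROP seq=7098 -> fresh
Step 3: SEND seq=7122 -> fresh
Step 4: SEND seq=7200 -> fresh
Step 5: SEND seq=7345 -> fresh
Step 6: SEND seq=5198 -> fresh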